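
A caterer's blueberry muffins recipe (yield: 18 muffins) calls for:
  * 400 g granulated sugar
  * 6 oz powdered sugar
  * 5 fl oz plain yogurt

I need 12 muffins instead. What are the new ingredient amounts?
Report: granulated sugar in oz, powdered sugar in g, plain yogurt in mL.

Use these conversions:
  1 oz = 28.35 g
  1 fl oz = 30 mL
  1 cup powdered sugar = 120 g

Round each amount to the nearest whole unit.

Scaling factor: 12/18 = 2/3.
granulated sugar: 400 g × 2/3 ÷ 28.35 g/oz ≈ 9 oz
powdered sugar: 6 oz × 2/3 × 28.35 g/oz ≈ 113 g
plain yogurt: 5 fl oz × 2/3 × 30 mL/fl oz = 100 mL

granulated sugar: 9 oz; powdered sugar: 113 g; plain yogurt: 100 mL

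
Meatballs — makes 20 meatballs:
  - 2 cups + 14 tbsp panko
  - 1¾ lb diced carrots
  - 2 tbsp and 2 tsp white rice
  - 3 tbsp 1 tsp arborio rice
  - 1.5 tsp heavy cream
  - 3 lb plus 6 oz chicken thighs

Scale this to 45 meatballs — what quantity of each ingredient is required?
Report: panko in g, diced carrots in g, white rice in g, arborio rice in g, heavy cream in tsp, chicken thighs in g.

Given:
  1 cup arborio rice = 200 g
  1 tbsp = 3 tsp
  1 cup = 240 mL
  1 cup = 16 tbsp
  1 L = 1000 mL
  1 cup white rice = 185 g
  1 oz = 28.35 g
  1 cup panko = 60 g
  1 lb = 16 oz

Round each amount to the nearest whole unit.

panko: 388 g; diced carrots: 1786 g; white rice: 69 g; arborio rice: 94 g; heavy cream: 3 tsp; chicken thighs: 3445 g

Scaling factor: 45/20 = 9/4 = 2.25.
panko: (2 cup + 14 tbsp = 2.875 cup) × 9/4 × 60 g/cup ≈ 388 g
diced carrots: 1.75 lb × 9/4 × 16 oz/lb × 28.35 g/oz ≈ 1786 g
white rice: (2 tbsp + 2 tsp = 8/3 tbsp) × 9/4 ÷ 16 tbsp/cup × 185 g/cup ≈ 69 g
arborio rice: (3 tbsp + 1 tsp = 10/3 tbsp) × 9/4 ÷ 16 tbsp/cup × 200 g/cup ≈ 94 g
heavy cream: 1.5 tsp × 9/4 ≈ 3 tsp
chicken thighs: (3 lb + 6 oz = 3.375 lb) × 9/4 × 16 oz/lb × 28.35 g/oz ≈ 3445 g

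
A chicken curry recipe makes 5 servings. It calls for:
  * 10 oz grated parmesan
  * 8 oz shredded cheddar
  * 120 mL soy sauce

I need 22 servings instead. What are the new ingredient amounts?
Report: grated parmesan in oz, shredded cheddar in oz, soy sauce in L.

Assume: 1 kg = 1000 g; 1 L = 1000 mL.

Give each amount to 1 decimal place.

Scaling factor: 22/5 = 4.4.
grated parmesan: 10 oz × 22/5 = 44.0 oz
shredded cheddar: 8 oz × 22/5 = 35.2 oz
soy sauce: 120 mL × 22/5 ÷ 1000 mL/L ≈ 0.5 L

grated parmesan: 44.0 oz; shredded cheddar: 35.2 oz; soy sauce: 0.5 L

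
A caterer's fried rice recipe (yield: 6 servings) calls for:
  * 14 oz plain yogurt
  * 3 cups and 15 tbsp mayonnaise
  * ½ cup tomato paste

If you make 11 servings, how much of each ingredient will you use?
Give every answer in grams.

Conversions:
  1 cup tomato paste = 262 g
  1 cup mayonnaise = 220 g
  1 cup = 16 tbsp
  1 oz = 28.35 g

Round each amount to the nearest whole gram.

Scaling factor: 11/6.
plain yogurt: 14 oz × 11/6 × 28.35 g/oz ≈ 728 g
mayonnaise: (3 cup + 15 tbsp = 3.9375 cup) × 11/6 × 220 g/cup ≈ 1588 g
tomato paste: 0.5 cup × 11/6 × 262 g/cup ≈ 240 g

plain yogurt: 728 g; mayonnaise: 1588 g; tomato paste: 240 g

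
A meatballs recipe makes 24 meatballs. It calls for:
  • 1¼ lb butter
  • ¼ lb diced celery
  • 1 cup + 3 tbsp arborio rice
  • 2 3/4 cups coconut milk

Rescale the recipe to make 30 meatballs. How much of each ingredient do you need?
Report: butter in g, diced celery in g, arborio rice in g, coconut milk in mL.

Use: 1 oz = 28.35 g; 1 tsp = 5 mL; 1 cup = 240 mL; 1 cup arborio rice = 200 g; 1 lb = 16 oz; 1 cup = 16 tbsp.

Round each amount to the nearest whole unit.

butter: 709 g; diced celery: 142 g; arborio rice: 297 g; coconut milk: 825 mL

Scaling factor: 30/24 = 5/4 = 1.25.
butter: 1.25 lb × 5/4 × 16 oz/lb × 28.35 g/oz ≈ 709 g
diced celery: 0.25 lb × 5/4 × 16 oz/lb × 28.35 g/oz ≈ 142 g
arborio rice: (1 cup + 3 tbsp = 1.1875 cup) × 5/4 × 200 g/cup ≈ 297 g
coconut milk: 2.75 cup × 5/4 × 240 mL/cup = 825 mL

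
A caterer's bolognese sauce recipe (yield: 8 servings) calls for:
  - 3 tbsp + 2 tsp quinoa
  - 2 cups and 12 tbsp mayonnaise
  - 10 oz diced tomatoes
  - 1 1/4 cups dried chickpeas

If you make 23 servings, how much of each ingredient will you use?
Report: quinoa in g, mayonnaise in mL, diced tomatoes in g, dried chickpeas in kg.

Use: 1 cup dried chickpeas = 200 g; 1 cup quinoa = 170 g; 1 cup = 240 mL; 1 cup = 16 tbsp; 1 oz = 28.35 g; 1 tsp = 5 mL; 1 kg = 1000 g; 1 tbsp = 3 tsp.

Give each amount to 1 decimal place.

Scaling factor: 23/8 = 2.875.
quinoa: (3 tbsp + 2 tsp = 11/3 tbsp) × 23/8 ÷ 16 tbsp/cup × 170 g/cup ≈ 112.0 g
mayonnaise: (2 cup + 12 tbsp = 2.75 cup) × 23/8 × 240 mL/cup = 1897.5 mL
diced tomatoes: 10 oz × 23/8 × 28.35 g/oz ≈ 815.1 g
dried chickpeas: 1.25 cup × 23/8 × 200 g/cup ÷ 1000 g/kg ≈ 0.7 kg

quinoa: 112.0 g; mayonnaise: 1897.5 mL; diced tomatoes: 815.1 g; dried chickpeas: 0.7 kg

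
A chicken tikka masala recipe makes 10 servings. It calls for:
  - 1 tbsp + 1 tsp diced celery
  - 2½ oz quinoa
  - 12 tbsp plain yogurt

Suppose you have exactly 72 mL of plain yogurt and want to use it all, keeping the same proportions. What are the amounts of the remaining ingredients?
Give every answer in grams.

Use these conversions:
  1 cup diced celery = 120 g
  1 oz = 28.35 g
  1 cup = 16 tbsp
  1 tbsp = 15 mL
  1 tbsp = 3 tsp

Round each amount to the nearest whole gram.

The original recipe has 180 mL of plain yogurt, so the scaling factor is 72 ÷ 180 = 2/5 = 0.4.
diced celery: (1 tbsp + 1 tsp = 4/3 tbsp) × 2/5 ÷ 16 tbsp/cup × 120 g/cup = 4 g
quinoa: 2.5 oz × 2/5 × 28.35 g/oz ≈ 28 g

diced celery: 4 g; quinoa: 28 g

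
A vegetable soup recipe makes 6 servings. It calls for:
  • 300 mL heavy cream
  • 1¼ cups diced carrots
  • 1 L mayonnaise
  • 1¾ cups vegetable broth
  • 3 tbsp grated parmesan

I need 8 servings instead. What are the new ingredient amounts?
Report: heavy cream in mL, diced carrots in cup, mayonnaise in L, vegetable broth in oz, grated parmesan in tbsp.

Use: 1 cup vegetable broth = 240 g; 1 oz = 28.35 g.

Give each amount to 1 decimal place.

Scaling factor: 8/6 = 4/3.
heavy cream: 300 mL × 4/3 = 400.0 mL
diced carrots: 1.25 cup × 4/3 ≈ 1.7 cup
mayonnaise: 1 L × 4/3 ≈ 1.3 L
vegetable broth: 1.75 cup × 4/3 × 240 g/cup ÷ 28.35 g/oz ≈ 19.8 oz
grated parmesan: 3 tbsp × 4/3 = 4.0 tbsp

heavy cream: 400.0 mL; diced carrots: 1.7 cup; mayonnaise: 1.3 L; vegetable broth: 19.8 oz; grated parmesan: 4.0 tbsp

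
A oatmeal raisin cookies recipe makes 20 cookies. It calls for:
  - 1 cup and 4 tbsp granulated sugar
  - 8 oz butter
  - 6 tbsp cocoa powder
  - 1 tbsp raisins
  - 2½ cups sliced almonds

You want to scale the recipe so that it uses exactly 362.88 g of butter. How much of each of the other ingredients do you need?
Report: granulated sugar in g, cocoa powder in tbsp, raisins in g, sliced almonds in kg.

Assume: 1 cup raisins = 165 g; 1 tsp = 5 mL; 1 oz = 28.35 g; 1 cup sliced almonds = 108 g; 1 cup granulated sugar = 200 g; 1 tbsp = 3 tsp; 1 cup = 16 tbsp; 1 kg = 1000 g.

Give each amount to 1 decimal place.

The original recipe has 226.8 g of butter, so the scaling factor is 362.88 ÷ 226.8 = 8/5 = 1.6.
granulated sugar: (1 cup + 4 tbsp = 1.25 cup) × 8/5 × 200 g/cup = 400.0 g
cocoa powder: 6 tbsp × 8/5 = 9.6 tbsp
raisins: 1 tbsp × 8/5 ÷ 16 tbsp/cup × 165 g/cup = 16.5 g
sliced almonds: 2.5 cup × 8/5 × 108 g/cup ÷ 1000 g/kg ≈ 0.4 kg

granulated sugar: 400.0 g; cocoa powder: 9.6 tbsp; raisins: 16.5 g; sliced almonds: 0.4 kg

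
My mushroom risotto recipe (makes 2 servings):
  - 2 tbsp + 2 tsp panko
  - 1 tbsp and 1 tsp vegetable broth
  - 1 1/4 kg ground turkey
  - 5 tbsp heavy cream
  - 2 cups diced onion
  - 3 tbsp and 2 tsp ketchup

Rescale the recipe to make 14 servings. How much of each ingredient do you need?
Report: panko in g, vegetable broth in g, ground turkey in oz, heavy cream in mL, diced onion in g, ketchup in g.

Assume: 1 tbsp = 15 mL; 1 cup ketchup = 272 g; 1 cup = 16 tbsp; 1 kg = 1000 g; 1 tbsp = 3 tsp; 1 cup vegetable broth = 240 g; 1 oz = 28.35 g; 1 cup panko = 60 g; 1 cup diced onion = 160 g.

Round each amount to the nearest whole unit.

panko: 70 g; vegetable broth: 140 g; ground turkey: 309 oz; heavy cream: 525 mL; diced onion: 2240 g; ketchup: 436 g

Scaling factor: 14/2 = 7.
panko: (2 tbsp + 2 tsp = 8/3 tbsp) × 7 ÷ 16 tbsp/cup × 60 g/cup = 70 g
vegetable broth: (1 tbsp + 1 tsp = 4/3 tbsp) × 7 ÷ 16 tbsp/cup × 240 g/cup = 140 g
ground turkey: 1.25 kg × 7 × 1000 g/kg ÷ 28.35 g/oz ≈ 309 oz
heavy cream: 5 tbsp × 7 × 15 mL/tbsp = 525 mL
diced onion: 2 cup × 7 × 160 g/cup = 2240 g
ketchup: (3 tbsp + 2 tsp = 11/3 tbsp) × 7 ÷ 16 tbsp/cup × 272 g/cup ≈ 436 g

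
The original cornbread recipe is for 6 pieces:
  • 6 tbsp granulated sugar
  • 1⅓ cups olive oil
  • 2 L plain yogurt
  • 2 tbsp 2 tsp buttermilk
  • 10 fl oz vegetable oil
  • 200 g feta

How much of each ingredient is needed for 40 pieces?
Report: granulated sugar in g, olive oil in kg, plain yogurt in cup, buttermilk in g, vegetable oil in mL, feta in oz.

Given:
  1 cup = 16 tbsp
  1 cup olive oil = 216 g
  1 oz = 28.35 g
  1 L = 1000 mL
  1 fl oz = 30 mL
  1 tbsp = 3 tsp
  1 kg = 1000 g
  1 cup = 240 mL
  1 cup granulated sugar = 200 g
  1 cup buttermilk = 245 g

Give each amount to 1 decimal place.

granulated sugar: 500.0 g; olive oil: 1.9 kg; plain yogurt: 55.6 cup; buttermilk: 272.2 g; vegetable oil: 2000.0 mL; feta: 47.0 oz

Scaling factor: 40/6 = 20/3.
granulated sugar: 6 tbsp × 20/3 ÷ 16 tbsp/cup × 200 g/cup = 500.0 g
olive oil: 4/3 cup × 20/3 × 216 g/cup ÷ 1000 g/kg ≈ 1.9 kg
plain yogurt: 2 L × 20/3 × 1000 mL/L ÷ 240 mL/cup ≈ 55.6 cup
buttermilk: (2 tbsp + 2 tsp = 8/3 tbsp) × 20/3 ÷ 16 tbsp/cup × 245 g/cup ≈ 272.2 g
vegetable oil: 10 fl oz × 20/3 × 30 mL/fl oz = 2000.0 mL
feta: 200 g × 20/3 ÷ 28.35 g/oz ≈ 47.0 oz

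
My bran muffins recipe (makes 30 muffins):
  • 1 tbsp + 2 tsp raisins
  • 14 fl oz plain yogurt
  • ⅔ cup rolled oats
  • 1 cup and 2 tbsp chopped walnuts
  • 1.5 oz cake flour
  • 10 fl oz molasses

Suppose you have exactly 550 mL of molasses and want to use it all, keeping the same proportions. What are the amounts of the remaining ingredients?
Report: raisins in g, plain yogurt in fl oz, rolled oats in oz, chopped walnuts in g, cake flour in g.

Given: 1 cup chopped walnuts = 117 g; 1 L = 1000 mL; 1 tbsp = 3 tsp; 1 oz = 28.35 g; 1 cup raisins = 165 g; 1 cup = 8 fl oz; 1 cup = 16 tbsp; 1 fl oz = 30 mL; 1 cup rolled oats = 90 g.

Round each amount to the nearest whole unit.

raisins: 32 g; plain yogurt: 26 fl oz; rolled oats: 4 oz; chopped walnuts: 241 g; cake flour: 78 g

The original recipe has 300 mL of molasses, so the scaling factor is 550 ÷ 300 = 11/6.
raisins: (1 tbsp + 2 tsp = 5/3 tbsp) × 11/6 ÷ 16 tbsp/cup × 165 g/cup ≈ 32 g
plain yogurt: 14 fl oz × 11/6 ≈ 26 fl oz
rolled oats: 2/3 cup × 11/6 × 90 g/cup ÷ 28.35 g/oz ≈ 4 oz
chopped walnuts: (1 cup + 2 tbsp = 1.125 cup) × 11/6 × 117 g/cup ≈ 241 g
cake flour: 1.5 oz × 11/6 × 28.35 g/oz ≈ 78 g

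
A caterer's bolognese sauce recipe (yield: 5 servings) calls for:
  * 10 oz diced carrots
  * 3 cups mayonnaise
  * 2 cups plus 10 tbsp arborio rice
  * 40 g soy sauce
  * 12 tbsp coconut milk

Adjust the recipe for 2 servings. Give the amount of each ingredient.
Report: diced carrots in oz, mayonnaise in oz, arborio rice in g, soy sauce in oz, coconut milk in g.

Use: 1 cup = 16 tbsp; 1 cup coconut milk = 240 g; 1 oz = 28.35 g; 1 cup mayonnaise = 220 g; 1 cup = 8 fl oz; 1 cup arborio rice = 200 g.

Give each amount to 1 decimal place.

diced carrots: 4.0 oz; mayonnaise: 9.3 oz; arborio rice: 210.0 g; soy sauce: 0.6 oz; coconut milk: 72.0 g

Scaling factor: 2/5 = 0.4.
diced carrots: 10 oz × 2/5 = 4.0 oz
mayonnaise: 3 cup × 2/5 × 220 g/cup ÷ 28.35 g/oz ≈ 9.3 oz
arborio rice: (2 cup + 10 tbsp = 2.625 cup) × 2/5 × 200 g/cup = 210.0 g
soy sauce: 40 g × 2/5 ÷ 28.35 g/oz ≈ 0.6 oz
coconut milk: 12 tbsp × 2/5 ÷ 16 tbsp/cup × 240 g/cup = 72.0 g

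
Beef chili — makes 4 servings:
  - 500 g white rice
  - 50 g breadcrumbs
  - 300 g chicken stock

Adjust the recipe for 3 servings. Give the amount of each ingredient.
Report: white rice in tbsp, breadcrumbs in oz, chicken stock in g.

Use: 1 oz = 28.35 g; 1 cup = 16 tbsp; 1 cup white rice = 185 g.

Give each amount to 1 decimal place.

white rice: 32.4 tbsp; breadcrumbs: 1.3 oz; chicken stock: 225.0 g

Scaling factor: 3/4 = 0.75.
white rice: 500 g × 3/4 ÷ 185 g/cup × 16 tbsp/cup ≈ 32.4 tbsp
breadcrumbs: 50 g × 3/4 ÷ 28.35 g/oz ≈ 1.3 oz
chicken stock: 300 g × 3/4 = 225.0 g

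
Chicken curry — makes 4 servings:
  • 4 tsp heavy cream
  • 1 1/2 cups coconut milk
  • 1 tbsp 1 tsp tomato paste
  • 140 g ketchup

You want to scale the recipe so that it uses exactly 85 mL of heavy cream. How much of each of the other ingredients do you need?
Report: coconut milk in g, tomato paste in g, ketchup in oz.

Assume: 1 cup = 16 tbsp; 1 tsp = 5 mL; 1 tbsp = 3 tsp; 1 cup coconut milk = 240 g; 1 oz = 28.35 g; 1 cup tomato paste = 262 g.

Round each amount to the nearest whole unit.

coconut milk: 1530 g; tomato paste: 93 g; ketchup: 21 oz

The original recipe has 20 mL of heavy cream, so the scaling factor is 85 ÷ 20 = 17/4 = 4.25.
coconut milk: 1.5 cup × 17/4 × 240 g/cup = 1530 g
tomato paste: (1 tbsp + 1 tsp = 4/3 tbsp) × 17/4 ÷ 16 tbsp/cup × 262 g/cup ≈ 93 g
ketchup: 140 g × 17/4 ÷ 28.35 g/oz ≈ 21 oz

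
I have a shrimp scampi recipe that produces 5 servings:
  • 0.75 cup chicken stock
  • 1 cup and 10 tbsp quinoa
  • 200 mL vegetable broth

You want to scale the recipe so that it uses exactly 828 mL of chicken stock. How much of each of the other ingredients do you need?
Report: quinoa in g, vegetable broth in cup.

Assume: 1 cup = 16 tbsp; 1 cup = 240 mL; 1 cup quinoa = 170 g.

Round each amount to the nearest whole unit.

The original recipe has 180 mL of chicken stock, so the scaling factor is 828 ÷ 180 = 23/5 = 4.6.
quinoa: (1 cup + 10 tbsp = 1.625 cup) × 23/5 × 170 g/cup ≈ 1271 g
vegetable broth: 200 mL × 23/5 ÷ 240 mL/cup ≈ 4 cup

quinoa: 1271 g; vegetable broth: 4 cup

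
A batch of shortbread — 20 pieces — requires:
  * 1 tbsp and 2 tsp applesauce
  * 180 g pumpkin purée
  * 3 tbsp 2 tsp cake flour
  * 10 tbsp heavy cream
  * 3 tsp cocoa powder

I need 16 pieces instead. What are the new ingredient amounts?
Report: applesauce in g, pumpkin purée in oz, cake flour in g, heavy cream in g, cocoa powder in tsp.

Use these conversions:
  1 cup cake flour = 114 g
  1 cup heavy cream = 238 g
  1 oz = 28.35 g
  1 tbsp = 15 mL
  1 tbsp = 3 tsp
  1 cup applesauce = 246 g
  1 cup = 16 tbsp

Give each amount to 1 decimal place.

applesauce: 20.5 g; pumpkin purée: 5.1 oz; cake flour: 20.9 g; heavy cream: 119.0 g; cocoa powder: 2.4 tsp

Scaling factor: 16/20 = 4/5 = 0.8.
applesauce: (1 tbsp + 2 tsp = 5/3 tbsp) × 4/5 ÷ 16 tbsp/cup × 246 g/cup = 20.5 g
pumpkin purée: 180 g × 4/5 ÷ 28.35 g/oz ≈ 5.1 oz
cake flour: (3 tbsp + 2 tsp = 11/3 tbsp) × 4/5 ÷ 16 tbsp/cup × 114 g/cup = 20.9 g
heavy cream: 10 tbsp × 4/5 ÷ 16 tbsp/cup × 238 g/cup = 119.0 g
cocoa powder: 3 tsp × 4/5 = 2.4 tsp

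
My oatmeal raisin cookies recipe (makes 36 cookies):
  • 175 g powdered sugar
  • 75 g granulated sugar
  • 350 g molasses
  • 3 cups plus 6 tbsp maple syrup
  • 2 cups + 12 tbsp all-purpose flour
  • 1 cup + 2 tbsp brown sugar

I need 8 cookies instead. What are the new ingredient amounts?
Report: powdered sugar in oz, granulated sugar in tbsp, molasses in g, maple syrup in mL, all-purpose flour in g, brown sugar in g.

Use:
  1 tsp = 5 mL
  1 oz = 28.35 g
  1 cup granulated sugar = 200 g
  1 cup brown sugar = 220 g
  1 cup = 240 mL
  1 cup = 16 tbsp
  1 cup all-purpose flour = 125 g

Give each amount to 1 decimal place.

powdered sugar: 1.4 oz; granulated sugar: 1.3 tbsp; molasses: 77.8 g; maple syrup: 180.0 mL; all-purpose flour: 76.4 g; brown sugar: 55.0 g

Scaling factor: 8/36 = 2/9.
powdered sugar: 175 g × 2/9 ÷ 28.35 g/oz ≈ 1.4 oz
granulated sugar: 75 g × 2/9 ÷ 200 g/cup × 16 tbsp/cup ≈ 1.3 tbsp
molasses: 350 g × 2/9 ≈ 77.8 g
maple syrup: (3 cup + 6 tbsp = 3.375 cup) × 2/9 × 240 mL/cup = 180.0 mL
all-purpose flour: (2 cup + 12 tbsp = 2.75 cup) × 2/9 × 125 g/cup ≈ 76.4 g
brown sugar: (1 cup + 2 tbsp = 1.125 cup) × 2/9 × 220 g/cup = 55.0 g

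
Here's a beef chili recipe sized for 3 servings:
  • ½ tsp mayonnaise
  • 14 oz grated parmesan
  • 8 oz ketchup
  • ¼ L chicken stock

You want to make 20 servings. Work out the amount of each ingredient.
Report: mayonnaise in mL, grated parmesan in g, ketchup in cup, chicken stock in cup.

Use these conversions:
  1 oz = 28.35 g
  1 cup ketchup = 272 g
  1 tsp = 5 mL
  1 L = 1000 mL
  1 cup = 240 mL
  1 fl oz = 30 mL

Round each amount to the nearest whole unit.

mayonnaise: 17 mL; grated parmesan: 2646 g; ketchup: 6 cup; chicken stock: 7 cup

Scaling factor: 20/3.
mayonnaise: 0.5 tsp × 20/3 × 5 mL/tsp ≈ 17 mL
grated parmesan: 14 oz × 20/3 × 28.35 g/oz = 2646 g
ketchup: 8 oz × 20/3 × 28.35 g/oz ÷ 272 g/cup ≈ 6 cup
chicken stock: 0.25 L × 20/3 × 1000 mL/L ÷ 240 mL/cup ≈ 7 cup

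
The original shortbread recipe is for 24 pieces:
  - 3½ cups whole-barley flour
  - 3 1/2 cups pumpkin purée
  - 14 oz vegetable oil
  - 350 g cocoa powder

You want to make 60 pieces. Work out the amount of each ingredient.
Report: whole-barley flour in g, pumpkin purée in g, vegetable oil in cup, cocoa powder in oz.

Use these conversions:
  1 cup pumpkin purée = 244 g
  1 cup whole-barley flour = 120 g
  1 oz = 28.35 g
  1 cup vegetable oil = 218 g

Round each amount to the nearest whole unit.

whole-barley flour: 1050 g; pumpkin purée: 2135 g; vegetable oil: 5 cup; cocoa powder: 31 oz

Scaling factor: 60/24 = 5/2 = 2.5.
whole-barley flour: 3.5 cup × 5/2 × 120 g/cup = 1050 g
pumpkin purée: 3.5 cup × 5/2 × 244 g/cup = 2135 g
vegetable oil: 14 oz × 5/2 × 28.35 g/oz ÷ 218 g/cup ≈ 5 cup
cocoa powder: 350 g × 5/2 ÷ 28.35 g/oz ≈ 31 oz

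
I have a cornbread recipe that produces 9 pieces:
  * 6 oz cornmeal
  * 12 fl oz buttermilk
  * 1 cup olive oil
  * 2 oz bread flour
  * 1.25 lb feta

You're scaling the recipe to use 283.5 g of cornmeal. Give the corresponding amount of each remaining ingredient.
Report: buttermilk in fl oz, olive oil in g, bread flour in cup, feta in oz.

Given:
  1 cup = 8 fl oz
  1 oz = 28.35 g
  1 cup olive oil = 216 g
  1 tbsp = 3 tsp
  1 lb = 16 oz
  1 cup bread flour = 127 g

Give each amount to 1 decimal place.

The original recipe has 170.1 g of cornmeal, so the scaling factor is 283.5 ÷ 170.1 = 5/3.
buttermilk: 12 fl oz × 5/3 = 20.0 fl oz
olive oil: 1 cup × 5/3 × 216 g/cup = 360.0 g
bread flour: 2 oz × 5/3 × 28.35 g/oz ÷ 127 g/cup ≈ 0.7 cup
feta: 1.25 lb × 5/3 × 16 oz/lb ≈ 33.3 oz

buttermilk: 20.0 fl oz; olive oil: 360.0 g; bread flour: 0.7 cup; feta: 33.3 oz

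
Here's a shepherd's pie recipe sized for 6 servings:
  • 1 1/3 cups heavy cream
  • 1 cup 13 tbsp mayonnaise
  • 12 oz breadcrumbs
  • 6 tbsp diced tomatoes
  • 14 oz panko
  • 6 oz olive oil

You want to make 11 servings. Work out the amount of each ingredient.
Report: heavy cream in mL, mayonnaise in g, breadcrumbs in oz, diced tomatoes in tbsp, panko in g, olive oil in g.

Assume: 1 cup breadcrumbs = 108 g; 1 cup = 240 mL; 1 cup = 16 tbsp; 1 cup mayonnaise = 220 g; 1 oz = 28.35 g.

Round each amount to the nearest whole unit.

Scaling factor: 11/6.
heavy cream: 4/3 cup × 11/6 × 240 mL/cup ≈ 587 mL
mayonnaise: (1 cup + 13 tbsp = 1.8125 cup) × 11/6 × 220 g/cup ≈ 731 g
breadcrumbs: 12 oz × 11/6 = 22 oz
diced tomatoes: 6 tbsp × 11/6 = 11 tbsp
panko: 14 oz × 11/6 × 28.35 g/oz ≈ 728 g
olive oil: 6 oz × 11/6 × 28.35 g/oz ≈ 312 g

heavy cream: 587 mL; mayonnaise: 731 g; breadcrumbs: 22 oz; diced tomatoes: 11 tbsp; panko: 728 g; olive oil: 312 g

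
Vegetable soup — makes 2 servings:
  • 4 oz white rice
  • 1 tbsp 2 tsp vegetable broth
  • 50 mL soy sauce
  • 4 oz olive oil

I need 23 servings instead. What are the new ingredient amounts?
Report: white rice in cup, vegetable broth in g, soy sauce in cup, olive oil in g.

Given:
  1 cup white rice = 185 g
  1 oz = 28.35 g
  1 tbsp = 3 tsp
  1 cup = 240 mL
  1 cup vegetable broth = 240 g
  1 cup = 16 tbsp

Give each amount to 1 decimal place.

Scaling factor: 23/2 = 11.5.
white rice: 4 oz × 23/2 × 28.35 g/oz ÷ 185 g/cup ≈ 7.0 cup
vegetable broth: (1 tbsp + 2 tsp = 5/3 tbsp) × 23/2 ÷ 16 tbsp/cup × 240 g/cup = 287.5 g
soy sauce: 50 mL × 23/2 ÷ 240 mL/cup ≈ 2.4 cup
olive oil: 4 oz × 23/2 × 28.35 g/oz = 1304.1 g

white rice: 7.0 cup; vegetable broth: 287.5 g; soy sauce: 2.4 cup; olive oil: 1304.1 g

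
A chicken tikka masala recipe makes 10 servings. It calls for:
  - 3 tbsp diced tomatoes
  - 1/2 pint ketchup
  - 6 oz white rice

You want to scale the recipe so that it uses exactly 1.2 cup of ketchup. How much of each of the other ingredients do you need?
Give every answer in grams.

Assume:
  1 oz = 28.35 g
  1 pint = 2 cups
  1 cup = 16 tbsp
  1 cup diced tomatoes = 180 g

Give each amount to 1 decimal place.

The original recipe has 1 cup of ketchup, so the scaling factor is 1.2 ÷ 1 = 6/5 = 1.2.
diced tomatoes: 3 tbsp × 6/5 ÷ 16 tbsp/cup × 180 g/cup = 40.5 g
white rice: 6 oz × 6/5 × 28.35 g/oz ≈ 204.1 g

diced tomatoes: 40.5 g; white rice: 204.1 g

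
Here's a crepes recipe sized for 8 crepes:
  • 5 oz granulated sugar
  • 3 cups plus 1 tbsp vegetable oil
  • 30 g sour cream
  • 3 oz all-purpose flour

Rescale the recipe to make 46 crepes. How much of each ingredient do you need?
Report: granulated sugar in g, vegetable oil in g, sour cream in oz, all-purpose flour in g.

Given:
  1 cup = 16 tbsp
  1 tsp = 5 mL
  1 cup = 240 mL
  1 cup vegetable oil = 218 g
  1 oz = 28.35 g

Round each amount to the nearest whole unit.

granulated sugar: 815 g; vegetable oil: 3839 g; sour cream: 6 oz; all-purpose flour: 489 g

Scaling factor: 46/8 = 23/4 = 5.75.
granulated sugar: 5 oz × 23/4 × 28.35 g/oz ≈ 815 g
vegetable oil: (3 cup + 1 tbsp = 3.0625 cup) × 23/4 × 218 g/cup ≈ 3839 g
sour cream: 30 g × 23/4 ÷ 28.35 g/oz ≈ 6 oz
all-purpose flour: 3 oz × 23/4 × 28.35 g/oz ≈ 489 g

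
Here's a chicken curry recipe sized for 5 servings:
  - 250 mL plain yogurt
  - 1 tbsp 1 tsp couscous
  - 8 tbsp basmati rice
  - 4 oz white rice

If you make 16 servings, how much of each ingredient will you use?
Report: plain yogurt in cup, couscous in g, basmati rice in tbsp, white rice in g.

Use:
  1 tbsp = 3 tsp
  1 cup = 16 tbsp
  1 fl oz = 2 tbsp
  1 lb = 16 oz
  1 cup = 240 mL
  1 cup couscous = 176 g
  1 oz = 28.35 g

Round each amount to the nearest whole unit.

Scaling factor: 16/5 = 3.2.
plain yogurt: 250 mL × 16/5 ÷ 240 mL/cup ≈ 3 cup
couscous: (1 tbsp + 1 tsp = 4/3 tbsp) × 16/5 ÷ 16 tbsp/cup × 176 g/cup ≈ 47 g
basmati rice: 8 tbsp × 16/5 ≈ 26 tbsp
white rice: 4 oz × 16/5 × 28.35 g/oz ≈ 363 g

plain yogurt: 3 cup; couscous: 47 g; basmati rice: 26 tbsp; white rice: 363 g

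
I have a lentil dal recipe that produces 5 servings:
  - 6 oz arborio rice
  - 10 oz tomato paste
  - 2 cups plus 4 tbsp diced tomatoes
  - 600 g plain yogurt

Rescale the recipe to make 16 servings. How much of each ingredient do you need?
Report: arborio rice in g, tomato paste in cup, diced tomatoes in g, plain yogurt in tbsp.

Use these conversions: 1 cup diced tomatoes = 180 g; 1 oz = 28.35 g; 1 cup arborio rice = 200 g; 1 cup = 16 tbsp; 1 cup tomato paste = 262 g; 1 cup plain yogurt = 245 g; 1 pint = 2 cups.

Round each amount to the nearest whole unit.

arborio rice: 544 g; tomato paste: 3 cup; diced tomatoes: 1296 g; plain yogurt: 125 tbsp

Scaling factor: 16/5 = 3.2.
arborio rice: 6 oz × 16/5 × 28.35 g/oz ≈ 544 g
tomato paste: 10 oz × 16/5 × 28.35 g/oz ÷ 262 g/cup ≈ 3 cup
diced tomatoes: (2 cup + 4 tbsp = 2.25 cup) × 16/5 × 180 g/cup = 1296 g
plain yogurt: 600 g × 16/5 ÷ 245 g/cup × 16 tbsp/cup ≈ 125 tbsp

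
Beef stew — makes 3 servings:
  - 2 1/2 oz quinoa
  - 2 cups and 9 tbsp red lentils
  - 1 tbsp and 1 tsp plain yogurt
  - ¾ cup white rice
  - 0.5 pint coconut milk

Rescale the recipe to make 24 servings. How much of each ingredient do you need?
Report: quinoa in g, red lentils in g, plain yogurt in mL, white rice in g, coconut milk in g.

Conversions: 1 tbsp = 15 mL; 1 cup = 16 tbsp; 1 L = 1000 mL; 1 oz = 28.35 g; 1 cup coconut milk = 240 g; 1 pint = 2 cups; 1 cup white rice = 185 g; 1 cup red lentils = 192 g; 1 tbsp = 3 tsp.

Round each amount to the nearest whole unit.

Scaling factor: 24/3 = 8.
quinoa: 2.5 oz × 8 × 28.35 g/oz = 567 g
red lentils: (2 cup + 9 tbsp = 2.5625 cup) × 8 × 192 g/cup = 3936 g
plain yogurt: (1 tbsp + 1 tsp = 4/3 tbsp) × 8 × 15 mL/tbsp = 160 mL
white rice: 0.75 cup × 8 × 185 g/cup = 1110 g
coconut milk: 0.5 pint × 8 × 2 cup/pint × 240 g/cup = 1920 g

quinoa: 567 g; red lentils: 3936 g; plain yogurt: 160 mL; white rice: 1110 g; coconut milk: 1920 g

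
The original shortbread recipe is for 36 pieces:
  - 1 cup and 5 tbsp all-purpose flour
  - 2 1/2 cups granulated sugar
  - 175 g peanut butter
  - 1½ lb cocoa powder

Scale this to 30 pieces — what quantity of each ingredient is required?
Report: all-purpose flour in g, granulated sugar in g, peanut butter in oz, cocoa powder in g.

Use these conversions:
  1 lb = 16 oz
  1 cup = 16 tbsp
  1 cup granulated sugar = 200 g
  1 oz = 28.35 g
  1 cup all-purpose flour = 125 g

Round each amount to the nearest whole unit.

Scaling factor: 30/36 = 5/6.
all-purpose flour: (1 cup + 5 tbsp = 1.3125 cup) × 5/6 × 125 g/cup ≈ 137 g
granulated sugar: 2.5 cup × 5/6 × 200 g/cup ≈ 417 g
peanut butter: 175 g × 5/6 ÷ 28.35 g/oz ≈ 5 oz
cocoa powder: 1.5 lb × 5/6 × 16 oz/lb × 28.35 g/oz = 567 g

all-purpose flour: 137 g; granulated sugar: 417 g; peanut butter: 5 oz; cocoa powder: 567 g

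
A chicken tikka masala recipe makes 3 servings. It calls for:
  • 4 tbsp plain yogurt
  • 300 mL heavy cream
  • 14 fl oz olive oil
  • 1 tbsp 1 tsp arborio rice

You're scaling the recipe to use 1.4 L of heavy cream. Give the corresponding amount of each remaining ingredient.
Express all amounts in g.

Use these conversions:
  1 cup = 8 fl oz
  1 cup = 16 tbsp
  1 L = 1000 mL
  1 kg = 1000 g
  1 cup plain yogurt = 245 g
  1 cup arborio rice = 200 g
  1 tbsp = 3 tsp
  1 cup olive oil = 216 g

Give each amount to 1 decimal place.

The original recipe has 0.3 L of heavy cream, so the scaling factor is 1.4 ÷ 0.3 = 14/3.
plain yogurt: 4 tbsp × 14/3 ÷ 16 tbsp/cup × 245 g/cup ≈ 285.8 g
olive oil: 14 fl oz × 14/3 ÷ 8 fl oz/cup × 216 g/cup = 1764.0 g
arborio rice: (1 tbsp + 1 tsp = 4/3 tbsp) × 14/3 ÷ 16 tbsp/cup × 200 g/cup ≈ 77.8 g

plain yogurt: 285.8 g; olive oil: 1764.0 g; arborio rice: 77.8 g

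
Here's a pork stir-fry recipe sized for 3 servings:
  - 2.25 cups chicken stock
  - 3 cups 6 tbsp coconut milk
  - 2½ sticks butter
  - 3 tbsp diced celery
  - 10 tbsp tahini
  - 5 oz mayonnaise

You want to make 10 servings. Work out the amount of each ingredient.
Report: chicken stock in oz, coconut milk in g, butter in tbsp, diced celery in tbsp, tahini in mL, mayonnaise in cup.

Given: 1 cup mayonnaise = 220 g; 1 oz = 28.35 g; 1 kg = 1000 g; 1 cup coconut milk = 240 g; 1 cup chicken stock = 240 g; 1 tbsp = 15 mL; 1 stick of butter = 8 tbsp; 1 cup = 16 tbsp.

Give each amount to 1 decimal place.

Scaling factor: 10/3.
chicken stock: 2.25 cup × 10/3 × 240 g/cup ÷ 28.35 g/oz ≈ 63.5 oz
coconut milk: (3 cup + 6 tbsp = 3.375 cup) × 10/3 × 240 g/cup = 2700.0 g
butter: 2.5 stick × 10/3 × 8 tbsp/stick ≈ 66.7 tbsp
diced celery: 3 tbsp × 10/3 = 10.0 tbsp
tahini: 10 tbsp × 10/3 × 15 mL/tbsp = 500.0 mL
mayonnaise: 5 oz × 10/3 × 28.35 g/oz ÷ 220 g/cup ≈ 2.1 cup

chicken stock: 63.5 oz; coconut milk: 2700.0 g; butter: 66.7 tbsp; diced celery: 10.0 tbsp; tahini: 500.0 mL; mayonnaise: 2.1 cup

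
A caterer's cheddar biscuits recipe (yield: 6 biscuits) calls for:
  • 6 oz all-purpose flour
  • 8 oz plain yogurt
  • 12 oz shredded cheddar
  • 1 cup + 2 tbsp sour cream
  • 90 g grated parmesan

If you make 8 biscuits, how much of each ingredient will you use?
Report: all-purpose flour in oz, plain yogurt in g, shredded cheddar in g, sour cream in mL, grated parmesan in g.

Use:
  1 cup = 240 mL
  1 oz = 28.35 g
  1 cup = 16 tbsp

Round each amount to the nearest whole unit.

all-purpose flour: 8 oz; plain yogurt: 302 g; shredded cheddar: 454 g; sour cream: 360 mL; grated parmesan: 120 g

Scaling factor: 8/6 = 4/3.
all-purpose flour: 6 oz × 4/3 = 8 oz
plain yogurt: 8 oz × 4/3 × 28.35 g/oz ≈ 302 g
shredded cheddar: 12 oz × 4/3 × 28.35 g/oz ≈ 454 g
sour cream: (1 cup + 2 tbsp = 1.125 cup) × 4/3 × 240 mL/cup = 360 mL
grated parmesan: 90 g × 4/3 = 120 g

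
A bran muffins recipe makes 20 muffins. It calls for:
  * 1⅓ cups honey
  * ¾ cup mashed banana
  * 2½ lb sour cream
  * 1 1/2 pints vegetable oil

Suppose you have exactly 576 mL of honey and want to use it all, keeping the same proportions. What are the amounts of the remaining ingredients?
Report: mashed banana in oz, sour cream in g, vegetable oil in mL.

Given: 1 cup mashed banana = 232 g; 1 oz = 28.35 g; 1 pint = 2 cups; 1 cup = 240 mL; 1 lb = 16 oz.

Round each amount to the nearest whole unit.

The original recipe has 320 mL of honey, so the scaling factor is 576 ÷ 320 = 9/5 = 1.8.
mashed banana: 0.75 cup × 9/5 × 232 g/cup ÷ 28.35 g/oz ≈ 11 oz
sour cream: 2.5 lb × 9/5 × 16 oz/lb × 28.35 g/oz ≈ 2041 g
vegetable oil: 1.5 pint × 9/5 × 2 cup/pint × 240 mL/cup = 1296 mL

mashed banana: 11 oz; sour cream: 2041 g; vegetable oil: 1296 mL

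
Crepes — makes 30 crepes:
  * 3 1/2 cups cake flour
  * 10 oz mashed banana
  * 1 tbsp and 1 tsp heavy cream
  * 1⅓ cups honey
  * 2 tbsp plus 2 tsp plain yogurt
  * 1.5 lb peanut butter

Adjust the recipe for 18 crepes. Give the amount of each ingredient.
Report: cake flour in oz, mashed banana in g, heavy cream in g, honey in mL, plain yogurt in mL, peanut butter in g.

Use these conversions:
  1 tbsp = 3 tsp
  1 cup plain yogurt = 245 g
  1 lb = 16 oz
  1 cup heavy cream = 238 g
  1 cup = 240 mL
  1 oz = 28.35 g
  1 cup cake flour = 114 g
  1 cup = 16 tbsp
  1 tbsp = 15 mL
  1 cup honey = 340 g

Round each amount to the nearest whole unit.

cake flour: 8 oz; mashed banana: 170 g; heavy cream: 12 g; honey: 192 mL; plain yogurt: 24 mL; peanut butter: 408 g

Scaling factor: 18/30 = 3/5 = 0.6.
cake flour: 3.5 cup × 3/5 × 114 g/cup ÷ 28.35 g/oz ≈ 8 oz
mashed banana: 10 oz × 3/5 × 28.35 g/oz ≈ 170 g
heavy cream: (1 tbsp + 1 tsp = 4/3 tbsp) × 3/5 ÷ 16 tbsp/cup × 238 g/cup ≈ 12 g
honey: 4/3 cup × 3/5 × 240 mL/cup = 192 mL
plain yogurt: (2 tbsp + 2 tsp = 8/3 tbsp) × 3/5 × 15 mL/tbsp = 24 mL
peanut butter: 1.5 lb × 3/5 × 16 oz/lb × 28.35 g/oz ≈ 408 g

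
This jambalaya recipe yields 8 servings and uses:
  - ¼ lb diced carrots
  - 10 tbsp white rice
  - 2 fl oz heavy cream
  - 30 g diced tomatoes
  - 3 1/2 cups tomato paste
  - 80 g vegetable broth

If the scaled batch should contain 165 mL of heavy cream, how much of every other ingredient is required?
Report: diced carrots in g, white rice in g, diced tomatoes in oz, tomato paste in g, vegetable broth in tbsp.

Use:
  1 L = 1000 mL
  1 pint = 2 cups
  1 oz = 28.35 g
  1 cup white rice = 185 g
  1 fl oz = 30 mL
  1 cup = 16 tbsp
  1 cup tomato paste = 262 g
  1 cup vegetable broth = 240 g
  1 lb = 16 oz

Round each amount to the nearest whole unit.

The original recipe has 60 mL of heavy cream, so the scaling factor is 165 ÷ 60 = 11/4 = 2.75.
diced carrots: 0.25 lb × 11/4 × 16 oz/lb × 28.35 g/oz ≈ 312 g
white rice: 10 tbsp × 11/4 ÷ 16 tbsp/cup × 185 g/cup ≈ 318 g
diced tomatoes: 30 g × 11/4 ÷ 28.35 g/oz ≈ 3 oz
tomato paste: 3.5 cup × 11/4 × 262 g/cup ≈ 2522 g
vegetable broth: 80 g × 11/4 ÷ 240 g/cup × 16 tbsp/cup ≈ 15 tbsp

diced carrots: 312 g; white rice: 318 g; diced tomatoes: 3 oz; tomato paste: 2522 g; vegetable broth: 15 tbsp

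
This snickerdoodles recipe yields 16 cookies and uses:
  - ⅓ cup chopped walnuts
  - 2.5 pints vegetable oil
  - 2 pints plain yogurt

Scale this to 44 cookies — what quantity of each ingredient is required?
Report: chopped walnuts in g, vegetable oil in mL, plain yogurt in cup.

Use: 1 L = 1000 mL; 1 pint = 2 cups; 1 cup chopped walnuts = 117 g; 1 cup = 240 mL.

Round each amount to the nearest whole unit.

chopped walnuts: 107 g; vegetable oil: 3300 mL; plain yogurt: 11 cup

Scaling factor: 44/16 = 11/4 = 2.75.
chopped walnuts: 1/3 cup × 11/4 × 117 g/cup ≈ 107 g
vegetable oil: 2.5 pint × 11/4 × 2 cup/pint × 240 mL/cup = 3300 mL
plain yogurt: 2 pint × 11/4 × 2 cup/pint = 11 cup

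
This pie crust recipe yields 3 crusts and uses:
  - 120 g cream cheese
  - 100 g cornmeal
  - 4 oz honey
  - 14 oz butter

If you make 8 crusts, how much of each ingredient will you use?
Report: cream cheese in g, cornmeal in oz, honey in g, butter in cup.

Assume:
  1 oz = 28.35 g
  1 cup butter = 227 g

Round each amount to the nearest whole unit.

Scaling factor: 8/3.
cream cheese: 120 g × 8/3 = 320 g
cornmeal: 100 g × 8/3 ÷ 28.35 g/oz ≈ 9 oz
honey: 4 oz × 8/3 × 28.35 g/oz ≈ 302 g
butter: 14 oz × 8/3 × 28.35 g/oz ÷ 227 g/cup ≈ 5 cup

cream cheese: 320 g; cornmeal: 9 oz; honey: 302 g; butter: 5 cup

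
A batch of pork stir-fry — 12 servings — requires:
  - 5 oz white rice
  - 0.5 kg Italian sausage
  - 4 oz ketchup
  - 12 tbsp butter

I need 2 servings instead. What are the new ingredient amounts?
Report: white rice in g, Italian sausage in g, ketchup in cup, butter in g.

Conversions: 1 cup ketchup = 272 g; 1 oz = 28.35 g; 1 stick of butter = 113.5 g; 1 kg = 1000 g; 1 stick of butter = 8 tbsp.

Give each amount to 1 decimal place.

white rice: 23.6 g; Italian sausage: 83.3 g; ketchup: 0.1 cup; butter: 28.4 g

Scaling factor: 2/12 = 1/6.
white rice: 5 oz × 1/6 × 28.35 g/oz ≈ 23.6 g
Italian sausage: 0.5 kg × 1/6 × 1000 g/kg ≈ 83.3 g
ketchup: 4 oz × 1/6 × 28.35 g/oz ÷ 272 g/cup ≈ 0.1 cup
butter: 12 tbsp × 1/6 ÷ 8 tbsp/stick × 113.5 g/stick ≈ 28.4 g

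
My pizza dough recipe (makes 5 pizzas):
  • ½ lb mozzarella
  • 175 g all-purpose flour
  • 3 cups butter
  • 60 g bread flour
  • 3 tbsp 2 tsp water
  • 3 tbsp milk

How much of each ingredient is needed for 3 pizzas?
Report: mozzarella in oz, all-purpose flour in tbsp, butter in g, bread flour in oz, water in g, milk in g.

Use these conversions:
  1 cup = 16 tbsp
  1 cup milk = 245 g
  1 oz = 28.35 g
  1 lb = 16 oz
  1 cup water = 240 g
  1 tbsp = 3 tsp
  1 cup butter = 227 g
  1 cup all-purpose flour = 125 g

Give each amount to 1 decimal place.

Scaling factor: 3/5 = 0.6.
mozzarella: 0.5 lb × 3/5 × 16 oz/lb = 4.8 oz
all-purpose flour: 175 g × 3/5 ÷ 125 g/cup × 16 tbsp/cup ≈ 13.4 tbsp
butter: 3 cup × 3/5 × 227 g/cup = 408.6 g
bread flour: 60 g × 3/5 ÷ 28.35 g/oz ≈ 1.3 oz
water: (3 tbsp + 2 tsp = 11/3 tbsp) × 3/5 ÷ 16 tbsp/cup × 240 g/cup = 33.0 g
milk: 3 tbsp × 3/5 ÷ 16 tbsp/cup × 245 g/cup ≈ 27.6 g

mozzarella: 4.8 oz; all-purpose flour: 13.4 tbsp; butter: 408.6 g; bread flour: 1.3 oz; water: 33.0 g; milk: 27.6 g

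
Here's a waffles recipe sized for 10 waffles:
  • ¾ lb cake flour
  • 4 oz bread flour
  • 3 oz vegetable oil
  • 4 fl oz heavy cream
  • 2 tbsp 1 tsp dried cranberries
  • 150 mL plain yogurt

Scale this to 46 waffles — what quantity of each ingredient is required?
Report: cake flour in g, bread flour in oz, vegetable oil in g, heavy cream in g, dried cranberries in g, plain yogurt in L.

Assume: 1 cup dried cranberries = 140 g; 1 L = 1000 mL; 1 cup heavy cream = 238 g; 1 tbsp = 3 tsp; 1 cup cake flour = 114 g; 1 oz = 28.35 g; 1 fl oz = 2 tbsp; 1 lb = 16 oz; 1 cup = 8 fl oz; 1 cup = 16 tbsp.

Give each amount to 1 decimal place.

cake flour: 1564.9 g; bread flour: 18.4 oz; vegetable oil: 391.2 g; heavy cream: 547.4 g; dried cranberries: 93.9 g; plain yogurt: 0.7 L

Scaling factor: 46/10 = 23/5 = 4.6.
cake flour: 0.75 lb × 23/5 × 16 oz/lb × 28.35 g/oz ≈ 1564.9 g
bread flour: 4 oz × 23/5 = 18.4 oz
vegetable oil: 3 oz × 23/5 × 28.35 g/oz ≈ 391.2 g
heavy cream: 4 fl oz × 23/5 ÷ 8 fl oz/cup × 238 g/cup = 547.4 g
dried cranberries: (2 tbsp + 1 tsp = 7/3 tbsp) × 23/5 ÷ 16 tbsp/cup × 140 g/cup ≈ 93.9 g
plain yogurt: 150 mL × 23/5 ÷ 1000 mL/L ≈ 0.7 L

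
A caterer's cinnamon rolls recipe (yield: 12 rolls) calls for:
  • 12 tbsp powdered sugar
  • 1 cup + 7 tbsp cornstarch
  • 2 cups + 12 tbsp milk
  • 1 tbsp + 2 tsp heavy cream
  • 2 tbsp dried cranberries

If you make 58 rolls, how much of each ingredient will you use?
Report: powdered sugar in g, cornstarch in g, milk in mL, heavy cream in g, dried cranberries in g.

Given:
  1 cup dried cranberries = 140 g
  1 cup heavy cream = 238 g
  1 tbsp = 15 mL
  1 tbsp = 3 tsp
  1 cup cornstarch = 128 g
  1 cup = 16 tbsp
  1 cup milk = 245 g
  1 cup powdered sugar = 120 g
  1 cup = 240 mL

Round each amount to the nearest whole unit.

Scaling factor: 58/12 = 29/6.
powdered sugar: 12 tbsp × 29/6 ÷ 16 tbsp/cup × 120 g/cup = 435 g
cornstarch: (1 cup + 7 tbsp = 1.4375 cup) × 29/6 × 128 g/cup ≈ 889 g
milk: (2 cup + 12 tbsp = 2.75 cup) × 29/6 × 240 mL/cup = 3190 mL
heavy cream: (1 tbsp + 2 tsp = 5/3 tbsp) × 29/6 ÷ 16 tbsp/cup × 238 g/cup ≈ 120 g
dried cranberries: 2 tbsp × 29/6 ÷ 16 tbsp/cup × 140 g/cup ≈ 85 g

powdered sugar: 435 g; cornstarch: 889 g; milk: 3190 mL; heavy cream: 120 g; dried cranberries: 85 g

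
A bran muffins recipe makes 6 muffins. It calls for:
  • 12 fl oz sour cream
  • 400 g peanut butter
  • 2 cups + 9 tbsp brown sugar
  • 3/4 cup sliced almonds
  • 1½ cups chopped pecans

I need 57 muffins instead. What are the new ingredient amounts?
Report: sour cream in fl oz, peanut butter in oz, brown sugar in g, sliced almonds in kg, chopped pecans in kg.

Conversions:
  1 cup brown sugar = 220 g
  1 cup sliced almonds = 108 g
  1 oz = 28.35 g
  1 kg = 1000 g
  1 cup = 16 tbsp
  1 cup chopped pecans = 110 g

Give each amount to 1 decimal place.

Scaling factor: 57/6 = 19/2 = 9.5.
sour cream: 12 fl oz × 19/2 = 114.0 fl oz
peanut butter: 400 g × 19/2 ÷ 28.35 g/oz ≈ 134.0 oz
brown sugar: (2 cup + 9 tbsp = 2.5625 cup) × 19/2 × 220 g/cup ≈ 5355.6 g
sliced almonds: 0.75 cup × 19/2 × 108 g/cup ÷ 1000 g/kg ≈ 0.8 kg
chopped pecans: 1.5 cup × 19/2 × 110 g/cup ÷ 1000 g/kg ≈ 1.6 kg

sour cream: 114.0 fl oz; peanut butter: 134.0 oz; brown sugar: 5355.6 g; sliced almonds: 0.8 kg; chopped pecans: 1.6 kg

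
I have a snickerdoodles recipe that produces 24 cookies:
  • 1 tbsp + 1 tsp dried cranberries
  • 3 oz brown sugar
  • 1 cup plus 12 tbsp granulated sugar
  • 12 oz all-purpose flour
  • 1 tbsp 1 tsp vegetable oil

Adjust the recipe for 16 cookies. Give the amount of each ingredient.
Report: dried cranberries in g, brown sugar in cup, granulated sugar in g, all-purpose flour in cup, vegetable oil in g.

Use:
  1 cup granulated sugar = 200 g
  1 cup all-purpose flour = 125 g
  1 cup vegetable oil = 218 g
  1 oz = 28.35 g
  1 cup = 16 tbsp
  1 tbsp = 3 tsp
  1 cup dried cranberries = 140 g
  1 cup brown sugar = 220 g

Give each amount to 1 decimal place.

dried cranberries: 7.8 g; brown sugar: 0.3 cup; granulated sugar: 233.3 g; all-purpose flour: 1.8 cup; vegetable oil: 12.1 g

Scaling factor: 16/24 = 2/3.
dried cranberries: (1 tbsp + 1 tsp = 4/3 tbsp) × 2/3 ÷ 16 tbsp/cup × 140 g/cup ≈ 7.8 g
brown sugar: 3 oz × 2/3 × 28.35 g/oz ÷ 220 g/cup ≈ 0.3 cup
granulated sugar: (1 cup + 12 tbsp = 1.75 cup) × 2/3 × 200 g/cup ≈ 233.3 g
all-purpose flour: 12 oz × 2/3 × 28.35 g/oz ÷ 125 g/cup ≈ 1.8 cup
vegetable oil: (1 tbsp + 1 tsp = 4/3 tbsp) × 2/3 ÷ 16 tbsp/cup × 218 g/cup ≈ 12.1 g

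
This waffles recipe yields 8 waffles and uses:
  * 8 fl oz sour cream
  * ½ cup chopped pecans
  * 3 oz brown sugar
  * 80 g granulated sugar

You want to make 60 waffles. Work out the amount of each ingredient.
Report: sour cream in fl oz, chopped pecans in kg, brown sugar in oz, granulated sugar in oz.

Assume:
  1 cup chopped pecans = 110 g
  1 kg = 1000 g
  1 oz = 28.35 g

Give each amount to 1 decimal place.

Scaling factor: 60/8 = 15/2 = 7.5.
sour cream: 8 fl oz × 15/2 = 60.0 fl oz
chopped pecans: 0.5 cup × 15/2 × 110 g/cup ÷ 1000 g/kg ≈ 0.4 kg
brown sugar: 3 oz × 15/2 = 22.5 oz
granulated sugar: 80 g × 15/2 ÷ 28.35 g/oz ≈ 21.2 oz

sour cream: 60.0 fl oz; chopped pecans: 0.4 kg; brown sugar: 22.5 oz; granulated sugar: 21.2 oz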